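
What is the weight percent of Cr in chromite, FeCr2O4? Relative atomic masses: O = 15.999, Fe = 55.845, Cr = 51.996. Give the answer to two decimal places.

46.46 wt%

M(FeCr2O4) = 223.833 g/mol.
Cr contributes 2 × 51.996 = 103.992 g per mole.
103.992/223.833 = 0.4646 → 46.46%.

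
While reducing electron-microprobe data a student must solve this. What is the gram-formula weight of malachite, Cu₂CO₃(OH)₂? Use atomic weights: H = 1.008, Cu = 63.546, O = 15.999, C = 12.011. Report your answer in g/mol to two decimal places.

Cu: 2 × 63.546 = 127.0920
C: 1 × 12.011 = 12.0110
O: 5 × 15.999 = 79.9950
H: 2 × 1.008 = 2.0160
Summing the contributions gives the formula mass.

221.11 g/mol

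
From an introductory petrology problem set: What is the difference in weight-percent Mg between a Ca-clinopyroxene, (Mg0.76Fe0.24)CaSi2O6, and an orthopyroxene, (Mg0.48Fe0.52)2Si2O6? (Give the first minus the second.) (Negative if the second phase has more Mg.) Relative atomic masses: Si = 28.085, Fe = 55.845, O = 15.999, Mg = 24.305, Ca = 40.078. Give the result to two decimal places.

M((Mg0.76Fe0.24)CaSi2O6) = 224.117 g/mol, so wt% Mg = 18.472/224.117 × 100 = 8.24%.
M((Mg0.48Fe0.52)2Si2O6) = 233.576 g/mol, so wt% Mg = 23.333/233.576 × 100 = 9.99%.
8.24 − 9.99 = -1.75 pp.

-1.75 percentage points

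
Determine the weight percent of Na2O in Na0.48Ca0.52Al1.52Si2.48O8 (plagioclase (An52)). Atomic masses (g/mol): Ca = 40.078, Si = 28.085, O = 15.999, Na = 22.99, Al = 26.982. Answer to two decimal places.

5.50 wt%

Formula mass = 270.531 g/mol.
0.48 Na → 0.2400 mol Na2O per formula unit; M(Na2O) = 61.979, so Na2O mass = 14.875 g.
14.875/270.531 × 100 = 5.50 wt%.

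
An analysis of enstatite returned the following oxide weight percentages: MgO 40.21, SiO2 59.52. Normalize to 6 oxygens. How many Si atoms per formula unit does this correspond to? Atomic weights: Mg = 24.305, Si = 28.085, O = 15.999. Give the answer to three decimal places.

1.995 Si apfu

MgO (M=40.304): mol = 0.99767; Mg = 0.99767, O = 0.99767.
SiO2 (M=60.083): mol = 0.99063; Si = 0.99063, O = 1.98126.
ΣO = 2.97893; factor = 6/ΣO = 2.01415.
Si apfu = 0.99063 × 2.01415 = 1.995.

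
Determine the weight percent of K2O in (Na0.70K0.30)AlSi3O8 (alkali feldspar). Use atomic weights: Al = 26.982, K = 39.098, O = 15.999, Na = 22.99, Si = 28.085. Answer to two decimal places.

5.29 wt%

Formula mass = 267.051 g/mol.
0.30 K → 0.1500 mol K2O per formula unit; M(K2O) = 94.195, so K2O mass = 14.129 g.
14.129/267.051 × 100 = 5.29 wt%.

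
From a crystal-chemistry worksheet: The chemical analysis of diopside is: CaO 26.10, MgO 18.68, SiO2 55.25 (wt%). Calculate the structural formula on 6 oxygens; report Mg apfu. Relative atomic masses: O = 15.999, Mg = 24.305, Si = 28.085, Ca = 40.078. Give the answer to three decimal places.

1.005 Mg apfu

26.10 wt% CaO ÷ 56.077 g/mol = 0.46543 mol, giving 0.46543 Ca and 0.46543 O.
18.68 wt% MgO ÷ 40.304 g/mol = 0.46348 mol, giving 0.46348 Mg and 0.46348 O.
55.25 wt% SiO2 ÷ 60.083 g/mol = 0.91956 mol, giving 0.91956 Si and 1.83912 O.
Oxygen sums to 2.76803; scaling by 6/2.76803 = 2.16761 puts the formula on 6 O.
Mg: 0.46348 × 2.16761 = 1.005 atoms per formula unit.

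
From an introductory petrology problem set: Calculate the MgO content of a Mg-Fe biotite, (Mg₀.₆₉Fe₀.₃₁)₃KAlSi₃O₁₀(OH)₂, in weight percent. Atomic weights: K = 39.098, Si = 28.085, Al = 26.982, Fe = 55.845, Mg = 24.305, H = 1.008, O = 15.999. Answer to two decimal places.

Formula mass = 446.586 g/mol.
2.07 Mg → 2.0700 mol MgO per formula unit; M(MgO) = 40.304, so MgO mass = 83.429 g.
83.429/446.586 × 100 = 18.68 wt%.

18.68 wt%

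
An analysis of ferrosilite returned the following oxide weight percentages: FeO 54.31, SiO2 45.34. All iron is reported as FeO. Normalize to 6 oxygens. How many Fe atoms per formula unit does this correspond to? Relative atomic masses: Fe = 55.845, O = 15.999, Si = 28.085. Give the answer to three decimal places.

FeO: 54.31/71.844 = 0.75594 mol → 0.75594 mol Fe, 0.75594 mol O.
SiO2: 45.34/60.083 = 0.75462 mol → 0.75462 mol Si, 1.50924 mol O.
Total oxygen = 2.26518 mol. Normalization factor = 6/2.26518 = 2.64880.
Fe per 6 O = 0.75594 × 2.64880 = 2.002.

2.002 Fe apfu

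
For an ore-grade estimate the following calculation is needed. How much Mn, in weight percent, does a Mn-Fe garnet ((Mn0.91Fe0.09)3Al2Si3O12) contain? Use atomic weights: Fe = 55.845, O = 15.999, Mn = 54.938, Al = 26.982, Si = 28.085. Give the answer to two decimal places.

Formula mass = 2.73*54.938 + 0.27*55.845 + 2*26.982 + 3*28.085 + 12*15.999 = 495.266 g/mol, of which 149.981 g is Mn.
So Mn makes up 149.981/495.266 = 0.3028 of the mass, i.e. 30.28%.

30.28 weight percent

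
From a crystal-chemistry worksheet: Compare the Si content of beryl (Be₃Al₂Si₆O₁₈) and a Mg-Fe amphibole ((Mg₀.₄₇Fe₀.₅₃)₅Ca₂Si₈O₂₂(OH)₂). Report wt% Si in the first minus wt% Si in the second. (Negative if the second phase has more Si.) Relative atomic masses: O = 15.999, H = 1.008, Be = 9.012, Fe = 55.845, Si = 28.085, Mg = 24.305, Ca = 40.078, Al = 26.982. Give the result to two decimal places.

6.27 percentage points

First mineral: 168.510 g Si in 537.492 g formula = 31.35 wt% Si.
Second mineral: 224.680 g Si in 895.934 g formula = 25.08 wt% Si.
31.35% − 25.08% gives a difference of 6.27 percentage points.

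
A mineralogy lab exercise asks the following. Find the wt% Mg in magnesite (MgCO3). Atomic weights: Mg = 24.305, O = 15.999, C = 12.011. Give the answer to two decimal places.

28.83 mass %

Formula mass = 1·24.305 + 1·12.011 + 3·15.999 = 84.313 g/mol, of which 24.305 g is Mg.
So Mg makes up 24.305/84.313 = 0.2883 of the mass, i.e. 28.83%.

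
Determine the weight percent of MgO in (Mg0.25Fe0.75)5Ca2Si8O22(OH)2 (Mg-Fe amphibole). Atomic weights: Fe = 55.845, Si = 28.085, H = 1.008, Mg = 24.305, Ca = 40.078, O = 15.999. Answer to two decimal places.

Molar mass of (Mg0.25Fe0.75)5Ca2Si8O22(OH)2 = 1.25*24.305 + 3.75*55.845 + 2*40.078 + 8*28.085 + 24*15.999 + 2*1.008 = 930.628 g/mol.
Each formula unit contains 1.25 Mg, equivalent to 1.25/1 = 1.2500 mol MgO.
M(MgO) = 1×24.305 + 1×15.999 = 40.304 g/mol.
Mass of MgO per formula unit = 1.2500 × 40.304 = 50.380 g.
MgO wt% = 50.380 / 930.628 × 100 = 5.41%.

5.41 wt%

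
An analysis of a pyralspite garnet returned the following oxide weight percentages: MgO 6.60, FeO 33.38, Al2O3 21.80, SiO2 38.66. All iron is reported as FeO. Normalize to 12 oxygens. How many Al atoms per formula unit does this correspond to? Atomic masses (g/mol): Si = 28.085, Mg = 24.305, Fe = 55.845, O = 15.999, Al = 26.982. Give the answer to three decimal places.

2.007 Al apfu

6.60 wt% MgO ÷ 40.304 g/mol = 0.16376 mol, giving 0.16376 Mg and 0.16376 O.
33.38 wt% FeO ÷ 71.844 g/mol = 0.46462 mol, giving 0.46462 Fe and 0.46462 O.
21.80 wt% Al2O3 ÷ 101.961 g/mol = 0.21381 mol, giving 0.42762 Al and 0.64143 O.
38.66 wt% SiO2 ÷ 60.083 g/mol = 0.64344 mol, giving 0.64344 Si and 1.28688 O.
Oxygen sums to 2.55669; scaling by 12/2.55669 = 4.69357 puts the formula on 12 O.
Al: 0.42762 × 4.69357 = 2.007 atoms per formula unit.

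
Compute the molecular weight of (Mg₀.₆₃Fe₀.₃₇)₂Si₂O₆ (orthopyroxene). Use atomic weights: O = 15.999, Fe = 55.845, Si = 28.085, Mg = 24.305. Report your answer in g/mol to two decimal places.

224.11 g/mol

Mg: 1.26 × 24.305 = 30.6243
Fe: 0.74 × 55.845 = 41.3253
Si: 2 × 28.085 = 56.1700
O: 6 × 15.999 = 95.9940
Summing the contributions gives the formula mass.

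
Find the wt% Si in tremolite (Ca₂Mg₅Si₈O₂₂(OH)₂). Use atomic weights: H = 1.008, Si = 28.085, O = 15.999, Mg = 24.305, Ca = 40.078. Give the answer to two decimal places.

27.66 wt%

M(Ca₂Mg₅Si₈O₂₂(OH)₂) = 812.353 g/mol.
Si contributes 8 × 28.085 = 224.680 g per mole.
224.680/812.353 = 0.2766 → 27.66%.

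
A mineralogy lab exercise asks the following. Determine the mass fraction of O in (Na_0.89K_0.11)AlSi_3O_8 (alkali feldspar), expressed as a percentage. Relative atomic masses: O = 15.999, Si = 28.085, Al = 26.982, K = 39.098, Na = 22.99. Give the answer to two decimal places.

48.48 mass %

Molar mass of (Na_0.89K_0.11)AlSi_3O_8: 0.89·22.99 + 0.11·39.098 + 1·26.982 + 3·28.085 + 8·15.999 = 263.991 g/mol.
Mass of O per formula unit: 8 × 15.999 = 127.992 g.
Weight fraction O = 127.992 / 263.991 = 0.4848.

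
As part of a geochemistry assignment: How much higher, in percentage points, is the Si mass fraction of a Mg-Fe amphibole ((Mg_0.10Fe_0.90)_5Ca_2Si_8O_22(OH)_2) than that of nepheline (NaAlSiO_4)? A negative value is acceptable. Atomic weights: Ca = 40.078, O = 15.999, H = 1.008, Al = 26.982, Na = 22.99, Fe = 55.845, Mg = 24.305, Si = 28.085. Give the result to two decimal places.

First mineral: 224.680 g Si in 954.283 g formula = 23.54 wt% Si.
Second mineral: 28.085 g Si in 142.053 g formula = 19.77 wt% Si.
23.54% − 19.77% gives a difference of 3.77 percentage points.

3.77 percentage points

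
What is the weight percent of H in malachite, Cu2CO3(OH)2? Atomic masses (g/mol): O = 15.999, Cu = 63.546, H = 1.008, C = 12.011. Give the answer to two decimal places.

0.91 weight percent

M(Cu2CO3(OH)2) = 221.114 g/mol.
H contributes 2 × 1.008 = 2.016 g per mole.
2.016/221.114 = 0.0091 → 0.91%.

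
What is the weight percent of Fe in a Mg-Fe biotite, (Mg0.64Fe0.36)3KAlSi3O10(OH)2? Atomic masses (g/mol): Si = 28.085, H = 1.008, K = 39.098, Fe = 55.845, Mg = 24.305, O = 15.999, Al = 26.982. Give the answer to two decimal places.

M((Mg0.64Fe0.36)3KAlSi3O10(OH)2) = 451.317 g/mol.
Fe contributes 1.08 × 55.845 = 60.313 g per mole.
60.313/451.317 = 0.1336 → 13.36%.

13.36 weight percent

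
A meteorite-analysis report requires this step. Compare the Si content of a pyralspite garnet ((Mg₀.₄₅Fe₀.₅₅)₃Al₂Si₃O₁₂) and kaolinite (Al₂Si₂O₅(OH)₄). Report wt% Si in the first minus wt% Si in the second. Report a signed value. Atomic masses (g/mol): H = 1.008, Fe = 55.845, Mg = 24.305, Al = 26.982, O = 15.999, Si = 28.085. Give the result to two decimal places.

-3.25 percentage points

M((Mg₀.₄₅Fe₀.₅₅)₃Al₂Si₃O₁₂) = 455.163 g/mol, so wt% Si = 84.255/455.163 × 100 = 18.51%.
M(Al₂Si₂O₅(OH)₄) = 258.157 g/mol, so wt% Si = 56.170/258.157 × 100 = 21.76%.
18.51 − 21.76 = -3.25 pp.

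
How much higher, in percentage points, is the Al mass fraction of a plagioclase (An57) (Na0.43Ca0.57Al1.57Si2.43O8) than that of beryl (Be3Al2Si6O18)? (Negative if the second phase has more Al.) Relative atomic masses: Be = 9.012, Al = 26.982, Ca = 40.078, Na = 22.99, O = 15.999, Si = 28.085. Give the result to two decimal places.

First mineral: 42.362 g Al in 271.330 g formula = 15.61 wt% Al.
Second mineral: 53.964 g Al in 537.492 g formula = 10.04 wt% Al.
15.61% − 10.04% gives a difference of 5.57 percentage points.

5.57 percentage points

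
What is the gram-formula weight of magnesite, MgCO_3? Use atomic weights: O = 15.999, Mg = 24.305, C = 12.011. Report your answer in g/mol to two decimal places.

84.31 g/mol

The formula mass is the sum 1·24.305 + 1·12.011 + 3·15.999.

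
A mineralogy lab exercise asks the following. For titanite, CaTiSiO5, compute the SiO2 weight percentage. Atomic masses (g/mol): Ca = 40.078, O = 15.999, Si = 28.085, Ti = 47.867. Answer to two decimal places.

Molar mass of CaTiSiO5 = 1*40.078 + 1*47.867 + 1*28.085 + 5*15.999 = 196.025 g/mol.
Each formula unit contains 1 Si, equivalent to 1/1 = 1.0000 mol SiO2.
M(SiO2) = 1×28.085 + 2×15.999 = 60.083 g/mol.
Mass of SiO2 per formula unit = 1.0000 × 60.083 = 60.083 g.
SiO2 wt% = 60.083 / 196.025 × 100 = 30.65%.

30.65 wt%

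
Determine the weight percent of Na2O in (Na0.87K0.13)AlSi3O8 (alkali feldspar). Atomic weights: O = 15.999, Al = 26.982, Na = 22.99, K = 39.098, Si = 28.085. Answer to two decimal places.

10.20 wt%

Formula mass = 264.313 g/mol.
0.87 Na → 0.4350 mol Na2O per formula unit; M(Na2O) = 61.979, so Na2O mass = 26.961 g.
26.961/264.313 × 100 = 10.20 wt%.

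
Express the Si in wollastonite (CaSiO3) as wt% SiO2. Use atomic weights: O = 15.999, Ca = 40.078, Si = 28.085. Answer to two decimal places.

Molar mass of CaSiO3 = 1·40.078 + 1·28.085 + 3·15.999 = 116.160 g/mol.
Each formula unit contains 1 Si, equivalent to 1/1 = 1.0000 mol SiO2.
M(SiO2) = 1×28.085 + 2×15.999 = 60.083 g/mol.
Mass of SiO2 per formula unit = 1.0000 × 60.083 = 60.083 g.
SiO2 wt% = 60.083 / 116.160 × 100 = 51.72%.

51.72 wt%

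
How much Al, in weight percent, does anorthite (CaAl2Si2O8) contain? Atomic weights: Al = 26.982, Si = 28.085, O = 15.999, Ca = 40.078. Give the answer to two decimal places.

19.40 weight percent

M(CaAl2Si2O8) = 278.204 g/mol.
Al contributes 2 × 26.982 = 53.964 g per mole.
53.964/278.204 = 0.1940 → 19.40%.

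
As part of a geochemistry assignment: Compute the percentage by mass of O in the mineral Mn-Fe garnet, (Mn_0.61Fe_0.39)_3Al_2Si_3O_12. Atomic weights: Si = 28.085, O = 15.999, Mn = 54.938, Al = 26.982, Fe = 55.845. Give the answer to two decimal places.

M((Mn_0.61Fe_0.39)_3Al_2Si_3O_12) = 496.082 g/mol.
O contributes 12 × 15.999 = 191.988 g per mole.
191.988/496.082 = 0.3870 → 38.70%.

38.70 mass %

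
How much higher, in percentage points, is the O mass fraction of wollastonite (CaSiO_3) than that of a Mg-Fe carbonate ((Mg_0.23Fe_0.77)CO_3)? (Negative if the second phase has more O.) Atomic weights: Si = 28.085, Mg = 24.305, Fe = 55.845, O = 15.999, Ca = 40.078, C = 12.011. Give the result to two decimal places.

-2.88 percentage points

O in CaSiO_3: molar mass 116.160 g/mol; 3×15.999 = 47.997 g → 41.32 wt%.
O in (Mg_0.23Fe_0.77)CO_3: molar mass 108.599 g/mol; 3×15.999 = 47.997 g → 44.20 wt%.
Difference = 41.32 − 44.20 = -2.88 percentage points.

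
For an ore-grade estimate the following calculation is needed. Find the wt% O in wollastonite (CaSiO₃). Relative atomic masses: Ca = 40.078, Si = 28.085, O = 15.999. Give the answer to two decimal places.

41.32 mass %

Molar mass of CaSiO₃: 1*40.078 + 1*28.085 + 3*15.999 = 116.160 g/mol.
Mass of O per formula unit: 3 × 15.999 = 47.997 g.
Weight fraction O = 47.997 / 116.160 = 0.4132.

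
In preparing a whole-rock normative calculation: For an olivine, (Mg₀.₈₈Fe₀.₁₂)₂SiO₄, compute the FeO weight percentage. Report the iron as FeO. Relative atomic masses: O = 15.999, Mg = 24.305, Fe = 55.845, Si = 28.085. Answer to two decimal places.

Molar mass of (Mg₀.₈₈Fe₀.₁₂)₂SiO₄ = 1.76*24.305 + 0.24*55.845 + 1*28.085 + 4*15.999 = 148.261 g/mol.
Each formula unit contains 0.24 Fe, equivalent to 0.24/1 = 0.2400 mol FeO.
M(FeO) = 1×55.845 + 1×15.999 = 71.844 g/mol.
Mass of FeO per formula unit = 0.2400 × 71.844 = 17.243 g.
FeO wt% = 17.243 / 148.261 × 100 = 11.63%.

11.63 wt%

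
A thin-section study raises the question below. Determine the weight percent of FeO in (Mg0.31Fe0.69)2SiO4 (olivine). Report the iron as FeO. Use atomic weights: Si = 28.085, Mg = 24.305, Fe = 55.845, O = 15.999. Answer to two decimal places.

Molar mass of (Mg0.31Fe0.69)2SiO4 = 0.62×24.305 + 1.38×55.845 + 1×28.085 + 4×15.999 = 184.216 g/mol.
Each formula unit contains 1.38 Fe, equivalent to 1.38/1 = 1.3800 mol FeO.
M(FeO) = 1×55.845 + 1×15.999 = 71.844 g/mol.
Mass of FeO per formula unit = 1.3800 × 71.844 = 99.145 g.
FeO wt% = 99.145 / 184.216 × 100 = 53.82%.

53.82 wt%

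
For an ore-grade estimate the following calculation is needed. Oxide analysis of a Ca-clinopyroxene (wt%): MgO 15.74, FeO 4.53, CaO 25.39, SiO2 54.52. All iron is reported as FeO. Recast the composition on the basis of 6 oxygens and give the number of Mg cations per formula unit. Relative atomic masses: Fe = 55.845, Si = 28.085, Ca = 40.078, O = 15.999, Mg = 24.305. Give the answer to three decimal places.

15.74 wt% MgO ÷ 40.304 g/mol = 0.39053 mol, giving 0.39053 Mg and 0.39053 O.
4.53 wt% FeO ÷ 71.844 g/mol = 0.06305 mol, giving 0.06305 Fe and 0.06305 O.
25.39 wt% CaO ÷ 56.077 g/mol = 0.45277 mol, giving 0.45277 Ca and 0.45277 O.
54.52 wt% SiO2 ÷ 60.083 g/mol = 0.90741 mol, giving 0.90741 Si and 1.81482 O.
Oxygen sums to 2.72117; scaling by 6/2.72117 = 2.20493 puts the formula on 6 O.
Mg: 0.39053 × 2.20493 = 0.861 atoms per formula unit.

0.861 Mg apfu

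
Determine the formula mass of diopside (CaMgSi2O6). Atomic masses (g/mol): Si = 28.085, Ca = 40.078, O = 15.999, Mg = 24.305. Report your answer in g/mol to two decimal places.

216.55 g/mol

M = 1·40.078 + 1·24.305 + 2·28.085 + 6·15.999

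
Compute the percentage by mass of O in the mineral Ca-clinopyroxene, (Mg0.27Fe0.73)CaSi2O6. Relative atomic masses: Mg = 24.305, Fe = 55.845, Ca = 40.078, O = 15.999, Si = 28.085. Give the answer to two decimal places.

Molar mass of (Mg0.27Fe0.73)CaSi2O6: 0.27·24.305 + 0.73·55.845 + 1·40.078 + 2·28.085 + 6·15.999 = 239.571 g/mol.
Mass of O per formula unit: 6 × 15.999 = 95.994 g.
Weight fraction O = 95.994 / 239.571 = 0.4007.

40.07 wt%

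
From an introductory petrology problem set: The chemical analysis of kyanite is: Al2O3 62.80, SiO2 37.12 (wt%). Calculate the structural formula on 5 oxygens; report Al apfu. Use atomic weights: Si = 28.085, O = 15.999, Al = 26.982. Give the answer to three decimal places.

1.998 Al apfu

Al2O3 (M=101.961): mol = 0.61592; Al = 1.23184, O = 1.84776.
SiO2 (M=60.083): mol = 0.61781; Si = 0.61781, O = 1.23562.
ΣO = 3.08338; factor = 5/ΣO = 1.62160.
Al apfu = 1.23184 × 1.62160 = 1.998.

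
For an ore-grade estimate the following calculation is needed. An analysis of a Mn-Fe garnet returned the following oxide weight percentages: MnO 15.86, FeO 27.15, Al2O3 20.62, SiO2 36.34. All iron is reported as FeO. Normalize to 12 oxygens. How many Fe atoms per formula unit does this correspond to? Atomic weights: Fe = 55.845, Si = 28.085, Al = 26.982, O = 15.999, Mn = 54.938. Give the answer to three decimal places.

1.876 Fe apfu

15.86 wt% MnO ÷ 70.937 g/mol = 0.22358 mol, giving 0.22358 Mn and 0.22358 O.
27.15 wt% FeO ÷ 71.844 g/mol = 0.37790 mol, giving 0.37790 Fe and 0.37790 O.
20.62 wt% Al2O3 ÷ 101.961 g/mol = 0.20223 mol, giving 0.40446 Al and 0.60669 O.
36.34 wt% SiO2 ÷ 60.083 g/mol = 0.60483 mol, giving 0.60483 Si and 1.20966 O.
Oxygen sums to 2.41783; scaling by 12/2.41783 = 4.96313 puts the formula on 12 O.
Fe: 0.37790 × 4.96313 = 1.876 atoms per formula unit.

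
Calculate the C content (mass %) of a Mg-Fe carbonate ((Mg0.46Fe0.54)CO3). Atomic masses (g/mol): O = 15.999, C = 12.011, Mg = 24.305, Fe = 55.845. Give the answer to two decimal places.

11.85 mass %

Formula mass = 0.46·24.305 + 0.54·55.845 + 1·12.011 + 3·15.999 = 101.345 g/mol, of which 12.011 g is C.
So C makes up 12.011/101.345 = 0.1185 of the mass, i.e. 11.85%.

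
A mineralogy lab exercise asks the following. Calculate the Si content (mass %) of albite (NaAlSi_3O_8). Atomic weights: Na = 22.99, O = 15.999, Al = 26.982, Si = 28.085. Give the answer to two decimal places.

Formula mass = 1·22.99 + 1·26.982 + 3·28.085 + 8·15.999 = 262.219 g/mol, of which 84.255 g is Si.
So Si makes up 84.255/262.219 = 0.3213 of the mass, i.e. 32.13%.

32.13 mass %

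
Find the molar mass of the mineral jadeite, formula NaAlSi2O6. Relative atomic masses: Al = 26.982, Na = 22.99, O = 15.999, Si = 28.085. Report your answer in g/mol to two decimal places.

Na: 1 × 22.99 = 22.9900
Al: 1 × 26.982 = 26.9820
Si: 2 × 28.085 = 56.1700
O: 6 × 15.999 = 95.9940
Summing the contributions gives the formula mass.

202.14 g/mol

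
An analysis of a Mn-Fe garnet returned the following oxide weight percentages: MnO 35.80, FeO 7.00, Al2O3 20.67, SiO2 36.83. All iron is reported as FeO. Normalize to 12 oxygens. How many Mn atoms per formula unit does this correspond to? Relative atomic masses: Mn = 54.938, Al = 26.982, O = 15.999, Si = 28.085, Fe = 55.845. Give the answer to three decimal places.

2.486 Mn apfu

35.80 wt% MnO ÷ 70.937 g/mol = 0.50467 mol, giving 0.50467 Mn and 0.50467 O.
7.00 wt% FeO ÷ 71.844 g/mol = 0.09743 mol, giving 0.09743 Fe and 0.09743 O.
20.67 wt% Al2O3 ÷ 101.961 g/mol = 0.20272 mol, giving 0.40544 Al and 0.60816 O.
36.83 wt% SiO2 ÷ 60.083 g/mol = 0.61299 mol, giving 0.61299 Si and 1.22598 O.
Oxygen sums to 2.43624; scaling by 12/2.43624 = 4.92562 puts the formula on 12 O.
Mn: 0.50467 × 4.92562 = 2.486 atoms per formula unit.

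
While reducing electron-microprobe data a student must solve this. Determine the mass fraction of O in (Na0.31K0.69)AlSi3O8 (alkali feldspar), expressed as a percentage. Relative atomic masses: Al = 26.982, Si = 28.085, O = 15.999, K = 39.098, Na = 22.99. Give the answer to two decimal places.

M((Na0.31K0.69)AlSi3O8) = 273.334 g/mol.
O contributes 8 × 15.999 = 127.992 g per mole.
127.992/273.334 = 0.4683 → 46.83%.

46.83 mass %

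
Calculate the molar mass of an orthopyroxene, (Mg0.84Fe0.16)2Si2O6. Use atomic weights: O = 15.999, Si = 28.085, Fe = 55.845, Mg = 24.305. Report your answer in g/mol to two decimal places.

The formula mass is the sum 1.68·24.305 + 0.32·55.845 + 2·28.085 + 6·15.999.

210.87 g/mol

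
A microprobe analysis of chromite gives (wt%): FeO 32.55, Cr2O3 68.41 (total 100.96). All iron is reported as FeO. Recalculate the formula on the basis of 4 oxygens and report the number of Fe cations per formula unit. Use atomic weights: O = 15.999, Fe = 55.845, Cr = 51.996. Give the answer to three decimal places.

32.55 wt% FeO ÷ 71.844 g/mol = 0.45306 mol, giving 0.45306 Fe and 0.45306 O.
68.41 wt% Cr2O3 ÷ 151.989 g/mol = 0.45010 mol, giving 0.90020 Cr and 1.35030 O.
Oxygen sums to 1.80336; scaling by 4/1.80336 = 2.21808 puts the formula on 4 O.
Fe: 0.45306 × 2.21808 = 1.005 atoms per formula unit.

1.005 Fe apfu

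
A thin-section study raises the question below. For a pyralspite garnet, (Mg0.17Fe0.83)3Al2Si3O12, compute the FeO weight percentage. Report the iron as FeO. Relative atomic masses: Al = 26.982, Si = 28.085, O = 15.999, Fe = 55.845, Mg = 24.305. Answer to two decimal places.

Molar mass of (Mg0.17Fe0.83)3Al2Si3O12 = 0.51×24.305 + 2.49×55.845 + 2×26.982 + 3×28.085 + 12×15.999 = 481.657 g/mol.
Each formula unit contains 2.49 Fe, equivalent to 2.49/1 = 2.4900 mol FeO.
M(FeO) = 1×55.845 + 1×15.999 = 71.844 g/mol.
Mass of FeO per formula unit = 2.4900 × 71.844 = 178.892 g.
FeO wt% = 178.892 / 481.657 × 100 = 37.14%.

37.14 wt%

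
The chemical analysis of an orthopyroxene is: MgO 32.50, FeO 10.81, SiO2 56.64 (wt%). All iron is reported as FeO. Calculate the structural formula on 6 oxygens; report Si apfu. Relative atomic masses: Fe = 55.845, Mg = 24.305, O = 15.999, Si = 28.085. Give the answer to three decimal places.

1.990 Si apfu

MgO: 32.50/40.304 = 0.80637 mol → 0.80637 mol Mg, 0.80637 mol O.
FeO: 10.81/71.844 = 0.15046 mol → 0.15046 mol Fe, 0.15046 mol O.
SiO2: 56.64/60.083 = 0.94270 mol → 0.94270 mol Si, 1.88540 mol O.
Total oxygen = 2.84223 mol. Normalization factor = 6/2.84223 = 2.11102.
Si per 6 O = 0.94270 × 2.11102 = 1.990.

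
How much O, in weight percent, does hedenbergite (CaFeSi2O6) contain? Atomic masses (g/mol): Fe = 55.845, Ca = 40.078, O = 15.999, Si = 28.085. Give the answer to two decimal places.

Molar mass of CaFeSi2O6: 1·40.078 + 1·55.845 + 2·28.085 + 6·15.999 = 248.087 g/mol.
Mass of O per formula unit: 6 × 15.999 = 95.994 g.
Weight fraction O = 95.994 / 248.087 = 0.3869.

38.69 weight percent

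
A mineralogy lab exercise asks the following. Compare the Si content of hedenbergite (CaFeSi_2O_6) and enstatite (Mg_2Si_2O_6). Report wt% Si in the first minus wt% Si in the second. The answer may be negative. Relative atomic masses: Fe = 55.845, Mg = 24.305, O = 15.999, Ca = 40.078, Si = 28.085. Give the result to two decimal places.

-5.34 percentage points

First mineral: 56.170 g Si in 248.087 g formula = 22.64 wt% Si.
Second mineral: 56.170 g Si in 200.774 g formula = 27.98 wt% Si.
22.64% − 27.98% gives a difference of -5.34 percentage points.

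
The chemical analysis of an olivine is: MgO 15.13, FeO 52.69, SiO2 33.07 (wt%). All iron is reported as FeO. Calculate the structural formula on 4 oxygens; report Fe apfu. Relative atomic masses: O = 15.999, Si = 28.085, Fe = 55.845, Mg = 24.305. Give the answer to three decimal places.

MgO (M=40.304): mol = 0.37540; Mg = 0.37540, O = 0.37540.
FeO (M=71.844): mol = 0.73339; Fe = 0.73339, O = 0.73339.
SiO2 (M=60.083): mol = 0.55041; Si = 0.55041, O = 1.10082.
ΣO = 2.20961; factor = 4/ΣO = 1.81027.
Fe apfu = 0.73339 × 1.81027 = 1.328.

1.328 Fe apfu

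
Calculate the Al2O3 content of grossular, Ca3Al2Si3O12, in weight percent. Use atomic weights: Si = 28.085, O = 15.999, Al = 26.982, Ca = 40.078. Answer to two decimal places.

22.64 wt%

M(Ca3Al2Si3O12) = 450.441 g/mol; M(Al2O3) = 101.961 g/mol.
Moles Al2O3 per formula unit = 2 Al ÷ 2 = 1.0000.
Al2O3 fraction = (1.0000 × 101.961) / 450.441 = 101.961/450.441 = 0.2264.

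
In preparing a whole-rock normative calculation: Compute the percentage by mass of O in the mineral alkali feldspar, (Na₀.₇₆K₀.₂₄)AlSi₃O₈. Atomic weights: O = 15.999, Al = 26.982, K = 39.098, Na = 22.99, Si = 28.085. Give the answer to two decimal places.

48.10 mass %

M((Na₀.₇₆K₀.₂₄)AlSi₃O₈) = 266.085 g/mol.
O contributes 8 × 15.999 = 127.992 g per mole.
127.992/266.085 = 0.4810 → 48.10%.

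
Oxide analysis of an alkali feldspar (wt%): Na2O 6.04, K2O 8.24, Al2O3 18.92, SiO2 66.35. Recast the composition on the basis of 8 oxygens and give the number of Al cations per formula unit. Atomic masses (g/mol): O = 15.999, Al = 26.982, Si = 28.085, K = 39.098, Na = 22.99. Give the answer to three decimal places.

6.04 wt% Na2O ÷ 61.979 g/mol = 0.09745 mol, giving 0.19490 Na and 0.09745 O.
8.24 wt% K2O ÷ 94.195 g/mol = 0.08748 mol, giving 0.17496 K and 0.08748 O.
18.92 wt% Al2O3 ÷ 101.961 g/mol = 0.18556 mol, giving 0.37112 Al and 0.55668 O.
66.35 wt% SiO2 ÷ 60.083 g/mol = 1.10431 mol, giving 1.10431 Si and 2.20862 O.
Oxygen sums to 2.95023; scaling by 8/2.95023 = 2.71165 puts the formula on 8 O.
Al: 0.37112 × 2.71165 = 1.006 atoms per formula unit.

1.006 Al apfu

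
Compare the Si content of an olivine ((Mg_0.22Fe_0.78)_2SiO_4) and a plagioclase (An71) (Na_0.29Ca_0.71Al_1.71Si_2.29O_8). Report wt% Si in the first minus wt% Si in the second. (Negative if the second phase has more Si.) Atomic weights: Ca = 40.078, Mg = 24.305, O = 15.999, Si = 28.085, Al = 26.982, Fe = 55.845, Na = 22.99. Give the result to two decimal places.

First mineral: 28.085 g Si in 189.893 g formula = 14.79 wt% Si.
Second mineral: 64.315 g Si in 273.568 g formula = 23.51 wt% Si.
14.79% − 23.51% gives a difference of -8.72 percentage points.

-8.72 percentage points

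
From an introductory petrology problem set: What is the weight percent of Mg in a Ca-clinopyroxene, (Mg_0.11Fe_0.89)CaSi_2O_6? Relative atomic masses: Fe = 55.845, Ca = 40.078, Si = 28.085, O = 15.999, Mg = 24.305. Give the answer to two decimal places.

1.09 weight percent

M((Mg_0.11Fe_0.89)CaSi_2O_6) = 244.618 g/mol.
Mg contributes 0.11 × 24.305 = 2.674 g per mole.
2.674/244.618 = 0.0109 → 1.09%.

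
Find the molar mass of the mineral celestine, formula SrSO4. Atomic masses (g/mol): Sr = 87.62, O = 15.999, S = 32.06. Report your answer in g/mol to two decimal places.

M = 1·87.62 + 1·32.06 + 4·15.999

183.68 g/mol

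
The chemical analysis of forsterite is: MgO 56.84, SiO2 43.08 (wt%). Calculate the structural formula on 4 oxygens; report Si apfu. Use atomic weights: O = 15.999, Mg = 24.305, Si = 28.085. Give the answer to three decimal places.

56.84 wt% MgO ÷ 40.304 g/mol = 1.41028 mol, giving 1.41028 Mg and 1.41028 O.
43.08 wt% SiO2 ÷ 60.083 g/mol = 0.71701 mol, giving 0.71701 Si and 1.43402 O.
Oxygen sums to 2.84430; scaling by 4/2.84430 = 1.40632 puts the formula on 4 O.
Si: 0.71701 × 1.40632 = 1.008 atoms per formula unit.

1.008 Si apfu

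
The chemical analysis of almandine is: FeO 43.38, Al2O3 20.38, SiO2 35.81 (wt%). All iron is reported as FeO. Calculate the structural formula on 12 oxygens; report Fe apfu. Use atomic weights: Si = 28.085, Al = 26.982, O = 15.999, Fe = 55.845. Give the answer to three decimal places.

43.38 wt% FeO ÷ 71.844 g/mol = 0.60381 mol, giving 0.60381 Fe and 0.60381 O.
20.38 wt% Al2O3 ÷ 101.961 g/mol = 0.19988 mol, giving 0.39976 Al and 0.59964 O.
35.81 wt% SiO2 ÷ 60.083 g/mol = 0.59601 mol, giving 0.59601 Si and 1.19202 O.
Oxygen sums to 2.39547; scaling by 12/2.39547 = 5.00946 puts the formula on 12 O.
Fe: 0.60381 × 5.00946 = 3.025 atoms per formula unit.

3.025 Fe apfu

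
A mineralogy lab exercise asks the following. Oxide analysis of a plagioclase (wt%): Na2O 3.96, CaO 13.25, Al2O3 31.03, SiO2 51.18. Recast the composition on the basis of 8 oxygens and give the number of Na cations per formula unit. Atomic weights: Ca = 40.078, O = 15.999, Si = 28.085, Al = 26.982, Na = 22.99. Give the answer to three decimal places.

3.96 wt% Na2O ÷ 61.979 g/mol = 0.06389 mol, giving 0.12778 Na and 0.06389 O.
13.25 wt% CaO ÷ 56.077 g/mol = 0.23628 mol, giving 0.23628 Ca and 0.23628 O.
31.03 wt% Al2O3 ÷ 101.961 g/mol = 0.30433 mol, giving 0.60866 Al and 0.91299 O.
51.18 wt% SiO2 ÷ 60.083 g/mol = 0.85182 mol, giving 0.85182 Si and 1.70364 O.
Oxygen sums to 2.91680; scaling by 8/2.91680 = 2.74273 puts the formula on 8 O.
Na: 0.12778 × 2.74273 = 0.350 atoms per formula unit.

0.350 Na apfu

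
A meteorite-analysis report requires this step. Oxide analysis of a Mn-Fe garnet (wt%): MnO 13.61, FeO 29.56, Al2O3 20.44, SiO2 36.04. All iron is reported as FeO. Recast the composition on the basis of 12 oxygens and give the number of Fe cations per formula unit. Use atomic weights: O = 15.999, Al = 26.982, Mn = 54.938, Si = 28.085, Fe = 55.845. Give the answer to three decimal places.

2.053 Fe apfu

MnO (M=70.937): mol = 0.19186; Mn = 0.19186, O = 0.19186.
FeO (M=71.844): mol = 0.41145; Fe = 0.41145, O = 0.41145.
Al2O3 (M=101.961): mol = 0.20047; Al = 0.40094, O = 0.60141.
SiO2 (M=60.083): mol = 0.59984; Si = 0.59984, O = 1.19968.
ΣO = 2.40440; factor = 12/ΣO = 4.99085.
Fe apfu = 0.41145 × 4.99085 = 2.053.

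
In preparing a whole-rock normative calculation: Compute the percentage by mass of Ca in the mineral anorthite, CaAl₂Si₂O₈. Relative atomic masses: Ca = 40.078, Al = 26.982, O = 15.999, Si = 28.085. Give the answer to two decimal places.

M(CaAl₂Si₂O₈) = 278.204 g/mol.
Ca contributes 1 × 40.078 = 40.078 g per mole.
40.078/278.204 = 0.1441 → 14.41%.

14.41 wt%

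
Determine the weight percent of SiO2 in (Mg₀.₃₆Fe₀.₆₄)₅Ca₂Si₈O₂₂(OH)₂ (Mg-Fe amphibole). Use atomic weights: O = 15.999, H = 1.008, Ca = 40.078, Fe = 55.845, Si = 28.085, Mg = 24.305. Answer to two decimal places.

52.63 wt%

Formula mass = 913.281 g/mol.
8 Si → 8.0000 mol SiO2 per formula unit; M(SiO2) = 60.083, so SiO2 mass = 480.664 g.
480.664/913.281 × 100 = 52.63 wt%.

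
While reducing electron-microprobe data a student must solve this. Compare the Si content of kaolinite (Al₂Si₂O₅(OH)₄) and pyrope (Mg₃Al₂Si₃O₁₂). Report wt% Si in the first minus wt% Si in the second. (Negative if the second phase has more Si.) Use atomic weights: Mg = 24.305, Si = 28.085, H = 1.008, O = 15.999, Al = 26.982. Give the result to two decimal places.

0.86 percentage points

Si in Al₂Si₂O₅(OH)₄: molar mass 258.157 g/mol; 2×28.085 = 56.170 g → 21.76 wt%.
Si in Mg₃Al₂Si₃O₁₂: molar mass 403.122 g/mol; 3×28.085 = 84.255 g → 20.90 wt%.
Difference = 21.76 − 20.90 = 0.86 percentage points.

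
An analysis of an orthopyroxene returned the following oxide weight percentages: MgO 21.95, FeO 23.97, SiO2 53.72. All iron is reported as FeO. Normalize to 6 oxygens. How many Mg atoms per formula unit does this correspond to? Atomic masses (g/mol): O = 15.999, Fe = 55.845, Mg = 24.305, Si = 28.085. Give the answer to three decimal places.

21.95 wt% MgO ÷ 40.304 g/mol = 0.54461 mol, giving 0.54461 Mg and 0.54461 O.
23.97 wt% FeO ÷ 71.844 g/mol = 0.33364 mol, giving 0.33364 Fe and 0.33364 O.
53.72 wt% SiO2 ÷ 60.083 g/mol = 0.89410 mol, giving 0.89410 Si and 1.78820 O.
Oxygen sums to 2.66645; scaling by 6/2.66645 = 2.25018 puts the formula on 6 O.
Mg: 0.54461 × 2.25018 = 1.225 atoms per formula unit.

1.225 Mg apfu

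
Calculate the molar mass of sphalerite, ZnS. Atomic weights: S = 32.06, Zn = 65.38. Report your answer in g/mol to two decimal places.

The formula mass is the sum 1*65.38 + 1*32.06.

97.44 g/mol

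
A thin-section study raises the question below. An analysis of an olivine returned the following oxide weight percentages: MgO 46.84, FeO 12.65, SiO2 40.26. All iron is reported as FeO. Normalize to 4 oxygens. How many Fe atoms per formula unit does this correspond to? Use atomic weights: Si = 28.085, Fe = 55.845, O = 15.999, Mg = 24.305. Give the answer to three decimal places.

0.263 Fe apfu

MgO (M=40.304): mol = 1.16217; Mg = 1.16217, O = 1.16217.
FeO (M=71.844): mol = 0.17608; Fe = 0.17608, O = 0.17608.
SiO2 (M=60.083): mol = 0.67007; Si = 0.67007, O = 1.34014.
ΣO = 2.67839; factor = 4/ΣO = 1.49343.
Fe apfu = 0.17608 × 1.49343 = 0.263.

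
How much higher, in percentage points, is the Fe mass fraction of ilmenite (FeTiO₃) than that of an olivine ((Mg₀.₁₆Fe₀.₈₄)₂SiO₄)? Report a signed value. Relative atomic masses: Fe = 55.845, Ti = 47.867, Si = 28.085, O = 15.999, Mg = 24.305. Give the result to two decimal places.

-11.63 percentage points

Fe in FeTiO₃: molar mass 151.709 g/mol; 1×55.845 = 55.845 g → 36.81 wt%.
Fe in (Mg₀.₁₆Fe₀.₈₄)₂SiO₄: molar mass 193.678 g/mol; 1.68×55.845 = 93.820 g → 48.44 wt%.
Difference = 36.81 − 48.44 = -11.63 percentage points.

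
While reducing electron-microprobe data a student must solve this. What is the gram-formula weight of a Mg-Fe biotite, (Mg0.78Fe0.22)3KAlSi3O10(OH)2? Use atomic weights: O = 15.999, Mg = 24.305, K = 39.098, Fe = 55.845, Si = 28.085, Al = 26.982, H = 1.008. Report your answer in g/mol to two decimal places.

438.07 g/mol

M = 2.34(24.305) + 0.66(55.845) + 1(39.098) + 1(26.982) + 3(28.085) + 12(15.999) + 2(1.008)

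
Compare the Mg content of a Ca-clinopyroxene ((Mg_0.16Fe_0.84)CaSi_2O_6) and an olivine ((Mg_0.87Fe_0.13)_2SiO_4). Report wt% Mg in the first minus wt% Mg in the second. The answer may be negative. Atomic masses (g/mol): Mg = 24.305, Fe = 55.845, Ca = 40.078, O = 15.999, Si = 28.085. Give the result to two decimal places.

-26.80 percentage points

M((Mg_0.16Fe_0.84)CaSi_2O_6) = 243.041 g/mol, so wt% Mg = 3.889/243.041 × 100 = 1.60%.
M((Mg_0.87Fe_0.13)_2SiO_4) = 148.891 g/mol, so wt% Mg = 42.291/148.891 × 100 = 28.40%.
1.60 − 28.40 = -26.80 pp.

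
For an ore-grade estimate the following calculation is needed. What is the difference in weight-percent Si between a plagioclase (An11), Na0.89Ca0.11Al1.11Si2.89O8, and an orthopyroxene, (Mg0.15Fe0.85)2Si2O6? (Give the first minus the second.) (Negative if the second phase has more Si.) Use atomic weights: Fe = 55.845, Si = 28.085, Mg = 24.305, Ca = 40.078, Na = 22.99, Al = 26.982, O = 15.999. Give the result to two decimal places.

8.67 percentage points

Si in Na0.89Ca0.11Al1.11Si2.89O8: molar mass 263.977 g/mol; 2.89×28.085 = 81.166 g → 30.75 wt%.
Si in (Mg0.15Fe0.85)2Si2O6: molar mass 254.392 g/mol; 2×28.085 = 56.170 g → 22.08 wt%.
Difference = 30.75 − 22.08 = 8.67 percentage points.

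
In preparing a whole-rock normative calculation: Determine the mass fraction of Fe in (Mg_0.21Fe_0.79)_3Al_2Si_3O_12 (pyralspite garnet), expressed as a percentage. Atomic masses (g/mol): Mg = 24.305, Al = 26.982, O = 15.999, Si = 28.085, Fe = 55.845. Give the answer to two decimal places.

Molar mass of (Mg_0.21Fe_0.79)_3Al_2Si_3O_12: 0.63*24.305 + 2.37*55.845 + 2*26.982 + 3*28.085 + 12*15.999 = 477.872 g/mol.
Mass of Fe per formula unit: 2.37 × 55.845 = 132.353 g.
Weight fraction Fe = 132.353 / 477.872 = 0.2770.

27.70 wt%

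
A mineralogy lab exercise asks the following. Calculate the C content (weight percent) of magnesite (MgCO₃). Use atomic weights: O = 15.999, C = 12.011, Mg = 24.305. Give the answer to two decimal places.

Formula mass = 1·24.305 + 1·12.011 + 3·15.999 = 84.313 g/mol, of which 12.011 g is C.
So C makes up 12.011/84.313 = 0.1425 of the mass, i.e. 14.25%.

14.25 weight percent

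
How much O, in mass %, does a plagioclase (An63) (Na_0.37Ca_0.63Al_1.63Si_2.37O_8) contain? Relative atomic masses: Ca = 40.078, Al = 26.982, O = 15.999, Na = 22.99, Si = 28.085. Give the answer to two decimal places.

47.01 mass %

M(Na_0.37Ca_0.63Al_1.63Si_2.37O_8) = 272.290 g/mol.
O contributes 8 × 15.999 = 127.992 g per mole.
127.992/272.290 = 0.4701 → 47.01%.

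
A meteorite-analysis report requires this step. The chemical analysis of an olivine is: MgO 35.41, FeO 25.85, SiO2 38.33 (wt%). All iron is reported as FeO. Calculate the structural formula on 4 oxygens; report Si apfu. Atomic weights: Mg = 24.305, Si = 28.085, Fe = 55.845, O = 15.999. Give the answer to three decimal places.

1.015 Si apfu

MgO: 35.41/40.304 = 0.87857 mol → 0.87857 mol Mg, 0.87857 mol O.
FeO: 25.85/71.844 = 0.35981 mol → 0.35981 mol Fe, 0.35981 mol O.
SiO2: 38.33/60.083 = 0.63795 mol → 0.63795 mol Si, 1.27590 mol O.
Total oxygen = 2.51428 mol. Normalization factor = 4/2.51428 = 1.59091.
Si per 4 O = 0.63795 × 1.59091 = 1.015.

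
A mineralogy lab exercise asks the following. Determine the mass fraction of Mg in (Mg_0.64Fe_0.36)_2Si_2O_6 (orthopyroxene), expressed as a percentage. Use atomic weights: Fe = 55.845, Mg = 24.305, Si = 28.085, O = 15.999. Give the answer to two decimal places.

Formula mass = 1.28*24.305 + 0.72*55.845 + 2*28.085 + 6*15.999 = 223.483 g/mol, of which 31.110 g is Mg.
So Mg makes up 31.110/223.483 = 0.1392 of the mass, i.e. 13.92%.

13.92 mass %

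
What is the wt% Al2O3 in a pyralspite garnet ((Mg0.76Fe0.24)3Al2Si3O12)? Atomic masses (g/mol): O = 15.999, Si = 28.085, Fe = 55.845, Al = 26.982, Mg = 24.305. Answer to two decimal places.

23.94 wt%

M((Mg0.76Fe0.24)3Al2Si3O12) = 425.831 g/mol; M(Al2O3) = 101.961 g/mol.
Moles Al2O3 per formula unit = 2 Al ÷ 2 = 1.0000.
Al2O3 fraction = (1.0000 × 101.961) / 425.831 = 101.961/425.831 = 0.2394.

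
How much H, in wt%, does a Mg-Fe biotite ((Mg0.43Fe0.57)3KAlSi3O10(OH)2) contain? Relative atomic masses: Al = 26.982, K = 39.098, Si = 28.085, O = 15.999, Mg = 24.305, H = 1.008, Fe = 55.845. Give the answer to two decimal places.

Molar mass of (Mg0.43Fe0.57)3KAlSi3O10(OH)2: 1.29·24.305 + 1.71·55.845 + 1·39.098 + 1·26.982 + 3·28.085 + 12·15.999 + 2·1.008 = 471.187 g/mol.
Mass of H per formula unit: 2 × 1.008 = 2.016 g.
Weight fraction H = 2.016 / 471.187 = 0.0043.

0.43 wt%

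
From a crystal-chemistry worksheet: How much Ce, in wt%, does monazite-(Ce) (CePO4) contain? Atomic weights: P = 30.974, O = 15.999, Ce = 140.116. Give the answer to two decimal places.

59.60 wt%

M(CePO4) = 235.086 g/mol.
Ce contributes 1 × 140.116 = 140.116 g per mole.
140.116/235.086 = 0.5960 → 59.60%.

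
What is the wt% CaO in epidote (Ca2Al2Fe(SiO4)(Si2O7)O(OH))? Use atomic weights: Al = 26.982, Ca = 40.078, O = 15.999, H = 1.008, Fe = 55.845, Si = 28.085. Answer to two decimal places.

M(Ca2Al2Fe(SiO4)(Si2O7)O(OH)) = 483.215 g/mol; M(CaO) = 56.077 g/mol.
Moles CaO per formula unit = 2 Ca ÷ 1 = 2.0000.
CaO fraction = (2.0000 × 56.077) / 483.215 = 112.154/483.215 = 0.2321.

23.21 wt%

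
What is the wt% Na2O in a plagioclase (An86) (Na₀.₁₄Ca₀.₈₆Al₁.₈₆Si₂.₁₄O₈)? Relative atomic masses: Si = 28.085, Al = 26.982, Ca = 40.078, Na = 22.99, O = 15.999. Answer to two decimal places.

M(Na₀.₁₄Ca₀.₈₆Al₁.₈₆Si₂.₁₄O₈) = 275.966 g/mol; M(Na2O) = 61.979 g/mol.
Moles Na2O per formula unit = 0.14 Na ÷ 2 = 0.0700.
Na2O fraction = (0.0700 × 61.979) / 275.966 = 4.339/275.966 = 0.0157.

1.57 wt%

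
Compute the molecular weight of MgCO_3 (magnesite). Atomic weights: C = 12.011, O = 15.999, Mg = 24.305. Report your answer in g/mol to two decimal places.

The formula mass is the sum 1(24.305) + 1(12.011) + 3(15.999).

84.31 g/mol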